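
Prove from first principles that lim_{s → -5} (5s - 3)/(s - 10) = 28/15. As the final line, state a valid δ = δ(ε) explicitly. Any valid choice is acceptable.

δ = min(15/2, (225/94)ε)

Let ε > 0. We want δ > 0 with 0 < |s + 5| < δ ⇒ |(5s - 3)/(s - 10) − (28/15)| < ε.
Combining over a common denominator, (5s - 3)/(s - 10) − (28/15) = [(5s - 3)·(-15) − (-28)·(s - 10)] / [(-15)·(s - 10)] = -47(s + 5) / ((-15)(s - 10)).
So |(5s - 3)/(s - 10) − (28/15)| = 47|s + 5| / (15·|s − 10|).
Restrict δ ≤ 15/2. Then |s + 5| < 15/2 gives |s − 10| = |(s + 5) + (-15)| ≥ 15 − 15/2 = 15/2.
Hence |(5s - 3)/(s - 10) − (28/15)| < 47|s + 5|/(15·(15/2)) = (94/225)|s + 5|, which is < ε once |s + 5| < (225/94)ε.
Take δ = min(15/2, (225/94)ε). Then 0 < |s + 5| < δ forces both bounds, so |(5s - 3)/(s - 10) − (28/15)| < ε.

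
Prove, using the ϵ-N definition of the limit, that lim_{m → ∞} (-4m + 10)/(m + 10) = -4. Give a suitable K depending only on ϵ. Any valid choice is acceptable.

Suppose ϵ > 0. For m ≥ 1, |(-4m + 10)/(m + 10) + 4| = |50|/((m + 10)) = 50/((m + 10)).
Since m + 10 ≥ m for m ≥ 1, this is ≤ 50/(m) = 50/m.
So |(-4m + 10)/(m + 10) + 4| < ϵ whenever m > 50/ϵ.
Take K = 50/ϵ. If m > K then |(-4m + 10)/(m + 10) + 4| ≤ 50/m < ϵ.

K = 50/ϵ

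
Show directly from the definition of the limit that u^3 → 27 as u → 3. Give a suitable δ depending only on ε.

Fix ε > 0. We seek δ > 0 with 0 < |u − 3| < δ ⇒ |u^3 − 27| < ε.
Factor: u^3 − 27 = (u − 3)(u^2 + 3u + 9), so |u^3 − 27| = |u − 3|·|u^2 + 3u + 9|.
Restrict δ ≤ 2. Then |u − 3| < 2 gives |u| < 5, so by the triangle inequality |u^2 + 3u + 9| ≤ 5^2 + 3·5 + 9 = 49.
Hence |u^3 − 27| ≤ 49|u − 3|, which is < ε once |u − 3| < ε/49.
Take δ = min(2, ε/49). If 0 < |u − 3| < δ then both bounds hold and |u^3 − 27| ≤ 49|u − 3| < 49·(ε/49) = ε.

δ = min(2, ε/49)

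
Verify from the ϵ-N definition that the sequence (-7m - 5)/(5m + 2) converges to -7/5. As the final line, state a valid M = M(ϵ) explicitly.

Let ϵ > 0. For m ≥ 1, |(-7m - 5)/(5m + 2) + 7/5| = |-11|/(5(5m + 2)) = 11/(5(5m + 2)).
Since 5m + 2 ≥ 5m for m ≥ 1, this is ≤ 11/(5·5m) = (11/25)/m.
So |(-7m - 5)/(5m + 2) + 7/5| < ϵ whenever m > (11/25)/ϵ.
Take M = (11/25)/ϵ. If m > M then |(-7m - 5)/(5m + 2) + 7/5| ≤ (11/25)/m < ϵ.

M = (11/25)/ϵ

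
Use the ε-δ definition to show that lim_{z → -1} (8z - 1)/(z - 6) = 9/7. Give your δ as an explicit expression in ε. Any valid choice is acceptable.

Let ε > 0. We want δ > 0 with 0 < |z + 1| < δ ⇒ |(8z - 1)/(z - 6) − (9/7)| < ε.
Combining over a common denominator, (8z - 1)/(z - 6) − (9/7) = [(8z - 1)·(-7) − (-9)·(z - 6)] / [(-7)·(z - 6)] = -47(z + 1) / ((-7)(z - 6)).
So |(8z - 1)/(z - 6) − (9/7)| = 47|z + 1| / (7·|z − 6|).
Restrict δ ≤ 7/2. Then |z + 1| < 7/2 gives |z − 6| = |(z + 1) + (-7)| ≥ 7 − 7/2 = 7/2.
Hence |(8z - 1)/(z - 6) − (9/7)| < 47|z + 1|/(7·(7/2)) = (94/49)|z + 1|, which is < ε once |z + 1| < (49/94)ε.
Take δ = min(7/2, (49/94)ε). Then 0 < |z + 1| < δ forces both bounds, so |(8z - 1)/(z - 6) − (9/7)| < ε.

δ = min(7/2, (49/94)ε)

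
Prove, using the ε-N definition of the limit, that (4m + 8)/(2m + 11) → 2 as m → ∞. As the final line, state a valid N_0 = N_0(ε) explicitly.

N_0 = 7/ε

Let ε > 0 be given. For m ≥ 1, |(4m + 8)/(2m + 11) − 2| = |-28|/(2(2m + 11)) = 28/(2(2m + 11)).
Since 2m + 11 ≥ 2m for m ≥ 1, this is ≤ 28/(2·2m) = 7/m.
So |(4m + 8)/(2m + 11) − 2| < ε whenever m > 7/ε.
Take N_0 = 7/ε. If m > N_0 then |(4m + 8)/(2m + 11) − 2| ≤ 7/m < ε.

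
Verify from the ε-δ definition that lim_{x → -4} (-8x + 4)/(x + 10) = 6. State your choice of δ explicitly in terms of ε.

Fix ε > 0. We want δ > 0 with 0 < |x + 4| < δ ⇒ |(-8x + 4)/(x + 10) − 6| < ε.
Combining over a common denominator, (-8x + 4)/(x + 10) − 6 = [(-8x + 4)·6 − 36·(x + 10)] / [6·(x + 10)] = -84(x + 4) / (6(x + 10)).
So |(-8x + 4)/(x + 10) − 6| = 84|x + 4| / (6·|x + 10|).
Require δ ≤ 3, so |x + 10| ≥ |6| − |x + 4| > 6 − 3 = 3.
Hence |(-8x + 4)/(x + 10) − 6| < 84|x + 4|/(6·3) = (14/3)|x + 4|, which is < ε once |x + 4| < (3/14)ε.
Take δ = min(3, (3/14)ε). Then 0 < |x + 4| < δ forces both bounds, so |(-8x + 4)/(x + 10) − 6| < ε.

δ = min(3, (3/14)ε)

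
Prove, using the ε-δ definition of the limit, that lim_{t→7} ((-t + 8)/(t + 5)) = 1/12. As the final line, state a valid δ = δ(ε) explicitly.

δ = min(6, (72/13)ε)

Fix ε > 0. We want δ > 0 with 0 < |t − 7| < δ ⇒ |(-t + 8)/(t + 5) − (1/12)| < ε.
Combining over a common denominator, (-t + 8)/(t + 5) − (1/12) = [(-t + 8)·12 − 1·(t + 5)] / [12·(t + 5)] = -13(t − 7) / (12(t + 5)).
So |(-t + 8)/(t + 5) − (1/12)| = 13|t − 7| / (12·|t + 5|).
Restrict δ ≤ 6. Then |t − 7| < 6 gives |t + 5| = |(t − 7) + 12| ≥ 12 − 6 = 6.
Hence |(-t + 8)/(t + 5) − (1/12)| < 13|t − 7|/(12·6) = (13/72)|t − 7|, which is < ε once |t − 7| < (72/13)ε.
Take δ = min(6, (72/13)ε). Then 0 < |t − 7| < δ forces both bounds, so |(-t + 8)/(t + 5) − (1/12)| < ε.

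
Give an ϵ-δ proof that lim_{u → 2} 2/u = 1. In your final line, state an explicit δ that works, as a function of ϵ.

δ = min(1, ϵ)

Fix ϵ > 0. We seek δ > 0 such that 0 < |u − 2| < δ implies |2/u − 1| < ϵ.
|2/u − 1| = 2·|2 − u|/(2·|u|) = 2|u − 2|/(2|u|).
Restrict δ ≤ 1. Then |u − 2| < 1 gives |u| > 1, so 2|u| > 2.
Then |2/u − 1| < 2|u − 2|/2, which is < ϵ when |u − 2| < ϵ.
Take δ = min(1, ϵ). Then 0 < |u − 2| < δ gives both |u − 2| < 1 and |u − 2| < ϵ, so |2/u − 1| < ϵ.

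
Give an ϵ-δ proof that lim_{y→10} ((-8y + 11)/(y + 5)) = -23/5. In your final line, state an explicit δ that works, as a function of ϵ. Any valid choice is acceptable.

Fix ϵ > 0. We want δ > 0 with 0 < |y − 10| < δ ⇒ |(-8y + 11)/(y + 5) + 23/5| < ϵ.
Combining over a common denominator, (-8y + 11)/(y + 5) + 23/5 = [(-8y + 11)·15 − (-69)·(y + 5)] / [15·(y + 5)] = -51(y − 10) / (15(y + 5)).
So |(-8y + 11)/(y + 5) + 23/5| = 51|y − 10| / (15·|y + 5|).
Require δ ≤ 15/2, so |y + 5| ≥ |15| − |y − 10| > 15 − 15/2 = 15/2.
Hence |(-8y + 11)/(y + 5) + 23/5| < 51|y − 10|/(15·(15/2)) = (34/75)|y − 10|, which is < ϵ once |y − 10| < (75/34)ϵ.
Take δ = min(15/2, (75/34)ϵ). Then 0 < |y − 10| < δ forces both bounds, so |(-8y + 11)/(y + 5) + 23/5| < ϵ.

δ = min(15/2, (75/34)ϵ)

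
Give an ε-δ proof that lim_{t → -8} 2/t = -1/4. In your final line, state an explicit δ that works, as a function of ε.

Suppose ε > 0. We seek δ > 0 such that 0 < |t + 8| < δ implies |2/t + 1/4| < ε.
|2/t + 1/4| = 2·|-8 − t|/(8·|t|) = 2|t + 8|/(8|t|).
Restrict δ ≤ 4. Then |t + 8| < 4 gives |t| > 4, so 8|t| > 32.
Then |2/t + 1/4| < 2|t + 8|/32, which is < ε when |t + 8| < 16ε.
Take δ = min(4, 16ε). Then 0 < |t + 8| < δ gives both |t + 8| < 4 and |t + 8| < 16ε, so |2/t + 1/4| < ε.

δ = min(4, 16ε)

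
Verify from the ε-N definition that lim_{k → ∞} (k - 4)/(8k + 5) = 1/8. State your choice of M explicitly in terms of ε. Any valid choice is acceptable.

M = (37/64)/ε

Let ε > 0. For k ≥ 1, |(k - 4)/(8k + 5) − (1/8)| = |-37|/(8(8k + 5)) = 37/(8(8k + 5)).
Since 8k + 5 ≥ 8k for k ≥ 1, this is ≤ 37/(8·8k) = (37/64)/k.
So |(k - 4)/(8k + 5) − (1/8)| < ε whenever k > (37/64)/ε.
Take M = (37/64)/ε. If k > M then |(k - 4)/(8k + 5) − (1/8)| ≤ (37/64)/k < ε.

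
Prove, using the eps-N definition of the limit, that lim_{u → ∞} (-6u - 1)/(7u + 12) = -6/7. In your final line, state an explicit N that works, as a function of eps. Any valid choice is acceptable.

N = (65/49)/eps

Fix eps > 0. We seek N > 0 such that u > N implies |(-6u - 1)/(7u + 12) + 6/7| < eps.
(-6u - 1)/(7u + 12) + 6/7 = (7(-6u - 1) − (-6)(7u + 12)) / (7(7u + 12)) = 65/(7(7u + 12)).
For u > 0 we have 7u + 12 > 7u, so |(-6u - 1)/(7u + 12) + 6/7| = 65/(7(7u + 12)) < 65/(7·7u) = (65/49)/u.
Thus |(-6u - 1)/(7u + 12) + 6/7| < eps whenever u > (65/49)/eps.
Take N = (65/49)/eps. If u > N then |(-6u - 1)/(7u + 12) + 6/7| < (65/49)/u < eps.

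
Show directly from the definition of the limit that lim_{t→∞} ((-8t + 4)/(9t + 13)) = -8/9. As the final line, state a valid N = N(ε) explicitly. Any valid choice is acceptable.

N = (140/81)/ε

Let ε > 0 be given. We seek N > 0 such that t > N implies |(-8t + 4)/(9t + 13) + 8/9| < ε.
(-8t + 4)/(9t + 13) + 8/9 = (9(-8t + 4) − (-8)(9t + 13)) / (9(9t + 13)) = 140/(9(9t + 13)).
For t > 0 we have 9t + 13 > 9t, so |(-8t + 4)/(9t + 13) + 8/9| = 140/(9(9t + 13)) < 140/(9·9t) = (140/81)/t.
Thus |(-8t + 4)/(9t + 13) + 8/9| < ε whenever t > (140/81)/ε.
Take N = (140/81)/ε. If t > N then |(-8t + 4)/(9t + 13) + 8/9| < (140/81)/t < ε.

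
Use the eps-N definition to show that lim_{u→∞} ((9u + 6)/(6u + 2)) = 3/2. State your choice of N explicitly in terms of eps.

Fix eps > 0. We seek N > 0 such that u > N implies |(9u + 6)/(6u + 2) − (3/2)| < eps.
(9u + 6)/(6u + 2) − (3/2) = (6(9u + 6) − 9(6u + 2)) / (6(6u + 2)) = 18/(6(6u + 2)).
For u > 0 we have 6u + 2 > 6u, so |(9u + 6)/(6u + 2) − (3/2)| = 18/(6(6u + 2)) < 18/(6·6u) = (1/2)/u.
Thus |(9u + 6)/(6u + 2) − (3/2)| < eps whenever u > (1/2)/eps.
Take N = (1/2)/eps. If u > N then |(9u + 6)/(6u + 2) − (3/2)| < (1/2)/u < eps.

N = (1/2)/eps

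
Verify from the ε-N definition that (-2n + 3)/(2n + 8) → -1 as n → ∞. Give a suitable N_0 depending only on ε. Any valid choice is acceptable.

N_0 = (11/2)/ε

Let ε > 0 be given. For n ≥ 1, |(-2n + 3)/(2n + 8) + 1| = |22|/(2(2n + 8)) = 22/(2(2n + 8)).
Since 2n + 8 ≥ 2n for n ≥ 1, this is ≤ 22/(2·2n) = (11/2)/n.
So |(-2n + 3)/(2n + 8) + 1| < ε whenever n > (11/2)/ε.
Take N_0 = (11/2)/ε. If n > N_0 then |(-2n + 3)/(2n + 8) + 1| ≤ (11/2)/n < ε.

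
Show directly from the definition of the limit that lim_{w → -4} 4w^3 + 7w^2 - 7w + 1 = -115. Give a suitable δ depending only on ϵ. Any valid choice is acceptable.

δ = min(2, ϵ/227)

Fix ϵ > 0. We want δ > 0 such that 0 < |w + 4| < δ implies |(4w^3 + 7w^2 - 7w + 1) + 115| < ϵ.
(4w^3 + 7w^2 - 7w + 1) + 115 = 4w^3 + 7w^2 - 7w + 116 = (w + 4)(4w^2 - 9w + 29).
So |(4w^3 + 7w^2 - 7w + 1) + 115| = |w + 4|·|4w^2 - 9w + 29|.
Assume first that |w + 4| < 2, so |w| < 6. Then |4w^2 - 9w + 29| ≤ 4·6^2 + 9·6 + 29 = 227.
Hence |(4w^3 + 7w^2 - 7w + 1) + 115| ≤ 227|w + 4| < ϵ provided |w + 4| < ϵ/227.
Choosing δ = min(2, ϵ/227) ensures both conditions, hence |(4w^3 + 7w^2 - 7w + 1) + 115| < ϵ.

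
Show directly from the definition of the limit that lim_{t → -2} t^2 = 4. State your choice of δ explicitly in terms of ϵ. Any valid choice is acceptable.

Let ϵ > 0 be given. We seek δ > 0 with 0 < |t + 2| < δ ⇒ |t^2 − 4| < ϵ.
Factor: t^2 − 4 = (t + 2)(t - 2), so |t^2 − 4| = |t + 2|·|t - 2|.
Impose δ ≤ 2 so that |t| < 4; then |t - 2| ≤ 6.
Hence |t^2 − 4| ≤ 6|t + 2|, which is < ϵ once |t + 2| < ϵ/6.
Take δ = min(2, ϵ/6). If 0 < |t + 2| < δ then both bounds hold and |t^2 − 4| ≤ 6|t + 2| < 6·(ϵ/6) = ϵ.

δ = min(2, ϵ/6)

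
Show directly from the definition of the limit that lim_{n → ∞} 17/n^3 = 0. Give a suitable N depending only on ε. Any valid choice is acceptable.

Let ε > 0 be given. For n ≥ 1, |17/n^3 − 0| = 17/n^3.
17/n^3 < ε ⇔ n^3 > 17/ε ⇔ n > (17/ε)^{1/3}.
Take N = (17/ε)^{1/3}. Then n > N implies 17/n^3 < ε.

N = (17/ε)^{1/3}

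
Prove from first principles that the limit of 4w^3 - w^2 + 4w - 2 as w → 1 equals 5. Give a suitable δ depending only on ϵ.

δ = min(1, ϵ/29)

Let ϵ > 0. We want δ > 0 such that 0 < |w − 1| < δ implies |(4w^3 - w^2 + 4w - 2) − 5| < ϵ.
(4w^3 - w^2 + 4w - 2) − 5 = 4w^3 - w^2 + 4w - 7 = (w − 1)(4w^2 + 3w + 7).
So |(4w^3 - w^2 + 4w - 2) − 5| = |w − 1|·|4w^2 + 3w + 7|.
Require δ ≤ 1. Then |w − 1| < 1 gives |w| < 2, and by the triangle inequality |4w^2 + 3w + 7| ≤ 4·2^2 + 3·2 + 7 = 29.
Hence |(4w^3 - w^2 + 4w - 2) − 5| ≤ 29|w − 1| < ϵ provided |w − 1| < ϵ/29.
Take δ = min(1, ϵ/29). Then 0 < |w − 1| < δ gives both |w − 1| < 1 and |w − 1| < ϵ/29, so |(4w^3 - w^2 + 4w - 2) − 5| < ϵ.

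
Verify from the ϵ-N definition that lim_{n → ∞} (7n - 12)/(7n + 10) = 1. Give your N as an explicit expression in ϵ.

Fix ϵ > 0. For n ≥ 1, |(7n - 12)/(7n + 10) − 1| = |-154|/(7(7n + 10)) = 154/(7(7n + 10)).
Since 7n + 10 ≥ 7n for n ≥ 1, this is ≤ 154/(7·7n) = (22/7)/n.
So |(7n - 12)/(7n + 10) − 1| < ϵ whenever n > (22/7)/ϵ.
Take N = (22/7)/ϵ. If n > N then |(7n - 12)/(7n + 10) − 1| ≤ (22/7)/n < ϵ.

N = (22/7)/ϵ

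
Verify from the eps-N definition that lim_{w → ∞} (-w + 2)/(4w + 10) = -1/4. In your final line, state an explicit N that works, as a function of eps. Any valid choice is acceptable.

N = (9/8)/eps

Let eps > 0. We seek N > 0 such that w > N implies |(-w + 2)/(4w + 10) + 1/4| < eps.
(-w + 2)/(4w + 10) + 1/4 = (4(-w + 2) − (-1)(4w + 10)) / (4(4w + 10)) = 18/(4(4w + 10)).
For w > 0 we have 4w + 10 > 4w, so |(-w + 2)/(4w + 10) + 1/4| = 18/(4(4w + 10)) < 18/(4·4w) = (9/8)/w.
Thus |(-w + 2)/(4w + 10) + 1/4| < eps whenever w > (9/8)/eps.
Take N = (9/8)/eps. If w > N then |(-w + 2)/(4w + 10) + 1/4| < (9/8)/w < eps.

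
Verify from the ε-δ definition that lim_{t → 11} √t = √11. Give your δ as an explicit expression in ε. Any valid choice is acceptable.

Let ε > 0 be given. We want δ > 0 such that 0 < |t − 11| < δ implies |√t − √11| < ε.
Rationalise: √t − √11 = (t − 11)/(√t + √11), so |√t − √11| = |t − 11|/(√t + √11).
Restrict δ ≤ 11 so that |t − 11| < 11 forces t > 0, and then √t + √11 > √11.
Hence |√t − √11| < |t − 11|/√11, which is < ε once |t − 11| < √11·ε.
Take δ = min(11, √11·ε). If 0 < |t − 11| < δ then t > 0 and |√t − √11| < |t − 11|/√11 < ε.

δ = min(11, √11·ε)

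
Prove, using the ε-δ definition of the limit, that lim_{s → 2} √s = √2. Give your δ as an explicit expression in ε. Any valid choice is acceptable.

Suppose ε > 0. We want δ > 0 such that 0 < |s − 2| < δ implies |√s − √2| < ε.
Rationalise: √s − √2 = (s − 2)/(√s + √2), so |√s − √2| = |s − 2|/(√s + √2).
Restrict δ ≤ 2 so that |s − 2| < 2 forces s > 0, and then √s + √2 > √2.
Hence |√s − √2| < |s − 2|/√2, which is < ε once |s − 2| < √2·ε.
Take δ = min(2, √2·ε). If 0 < |s − 2| < δ then s > 0 and |√s − √2| < |s − 2|/√2 < ε.

δ = min(2, √2·ε)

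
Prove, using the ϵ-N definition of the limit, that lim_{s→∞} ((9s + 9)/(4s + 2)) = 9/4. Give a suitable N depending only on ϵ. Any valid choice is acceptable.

Suppose ϵ > 0. We seek N > 0 such that s > N implies |(9s + 9)/(4s + 2) − (9/4)| < ϵ.
(9s + 9)/(4s + 2) − (9/4) = (4(9s + 9) − 9(4s + 2)) / (4(4s + 2)) = 18/(4(4s + 2)).
For s > 0 we have 4s + 2 > 4s, so |(9s + 9)/(4s + 2) − (9/4)| = 18/(4(4s + 2)) < 18/(4·4s) = (9/8)/s.
Thus |(9s + 9)/(4s + 2) − (9/4)| < ϵ whenever s > (9/8)/ϵ.
Take N = (9/8)/ϵ. If s > N then |(9s + 9)/(4s + 2) − (9/4)| < (9/8)/s < ϵ.

N = (9/8)/ϵ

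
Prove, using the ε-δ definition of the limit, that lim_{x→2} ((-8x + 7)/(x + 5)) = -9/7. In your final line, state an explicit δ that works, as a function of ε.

δ = min(7/2, (49/94)ε)

Fix ε > 0. We want δ > 0 with 0 < |x − 2| < δ ⇒ |(-8x + 7)/(x + 5) + 9/7| < ε.
Combining over a common denominator, (-8x + 7)/(x + 5) + 9/7 = [(-8x + 7)·7 − (-9)·(x + 5)] / [7·(x + 5)] = -47(x − 2) / (7(x + 5)).
So |(-8x + 7)/(x + 5) + 9/7| = 47|x − 2| / (7·|x + 5|).
Require δ ≤ 7/2, so |x + 5| ≥ |7| − |x − 2| > 7 − 7/2 = 7/2.
Hence |(-8x + 7)/(x + 5) + 9/7| < 47|x − 2|/(7·(7/2)) = (94/49)|x − 2|, which is < ε once |x − 2| < (49/94)ε.
Take δ = min(7/2, (49/94)ε). Then 0 < |x − 2| < δ forces both bounds, so |(-8x + 7)/(x + 5) + 9/7| < ε.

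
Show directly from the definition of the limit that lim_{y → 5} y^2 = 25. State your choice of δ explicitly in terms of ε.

Let ε > 0. We seek δ > 0 with 0 < |y − 5| < δ ⇒ |y^2 − 25| < ε.
Factor: y^2 − 25 = (y − 5)(y + 5), so |y^2 − 25| = |y − 5|·|y + 5|.
Impose δ ≤ 2 so that |y| < 7; then |y + 5| ≤ 12.
Hence |y^2 − 25| ≤ 12|y − 5|, which is < ε once |y − 5| < ε/12.
Take δ = min(2, ε/12). If 0 < |y − 5| < δ then both bounds hold and |y^2 − 25| ≤ 12|y − 5| < 12·(ε/12) = ε.

δ = min(2, ε/12)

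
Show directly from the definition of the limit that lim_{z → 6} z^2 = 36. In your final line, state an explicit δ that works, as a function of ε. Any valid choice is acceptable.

Suppose ε > 0. We seek δ > 0 with 0 < |z − 6| < δ ⇒ |z^2 − 36| < ε.
Factor: z^2 − 36 = (z − 6)(z + 6), so |z^2 − 36| = |z − 6|·|z + 6|.
Restrict δ ≤ 2. Then |z − 6| < 2 gives |z| < 8, so by the triangle inequality |z + 6| ≤ 8 + 6 = 14.
Hence |z^2 − 36| ≤ 14|z − 6|, which is < ε once |z − 6| < ε/14.
Take δ = min(2, ε/14). If 0 < |z − 6| < δ then both bounds hold and |z^2 − 36| ≤ 14|z − 6| < 14·(ε/14) = ε.

δ = min(2, ε/14)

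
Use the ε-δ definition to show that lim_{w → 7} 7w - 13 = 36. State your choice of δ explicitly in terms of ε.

δ = ε/7

Let ε > 0 be given. We need δ > 0 so that 0 < |w − 7| < δ implies |(7w - 13) − 36| < ε.
Since (7w - 13) − 36 = 7(w − 7), we have |(7w - 13) − 36| = 7|w − 7|.
So 7|w − 7| < ε exactly when |w − 7| < ε/7.
Choosing δ = ε/7 gives |(7w - 13) − 36| = 7|w − 7| < ε whenever |w − 7| < δ.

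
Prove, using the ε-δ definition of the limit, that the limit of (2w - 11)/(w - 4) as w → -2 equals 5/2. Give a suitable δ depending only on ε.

Fix ε > 0. We want δ > 0 with 0 < |w + 2| < δ ⇒ |(2w - 11)/(w - 4) − (5/2)| < ε.
Combining over a common denominator, (2w - 11)/(w - 4) − (5/2) = [(2w - 11)·(-6) − (-15)·(w - 4)] / [(-6)·(w - 4)] = 3(w + 2) / ((-6)(w - 4)).
So |(2w - 11)/(w - 4) − (5/2)| = 3|w + 2| / (6·|w − 4|).
Restrict δ ≤ 3. Then |w + 2| < 3 gives |w − 4| = |(w + 2) + (-6)| ≥ 6 − 3 = 3.
Hence |(2w - 11)/(w - 4) − (5/2)| < 3|w + 2|/(6·3) = (1/6)|w + 2|, which is < ε once |w + 2| < 6ε.
Take δ = min(3, 6ε). Then 0 < |w + 2| < δ forces both bounds, so |(2w - 11)/(w - 4) − (5/2)| < ε.

δ = min(3, 6ε)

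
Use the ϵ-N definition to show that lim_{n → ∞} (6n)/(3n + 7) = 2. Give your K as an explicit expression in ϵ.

K = (14/3)/ϵ

Suppose ϵ > 0. For n ≥ 1, |(6n)/(3n + 7) − 2| = |-42|/(3(3n + 7)) = 42/(3(3n + 7)).
Since 3n + 7 ≥ 3n for n ≥ 1, this is ≤ 42/(3·3n) = (14/3)/n.
So |(6n)/(3n + 7) − 2| < ϵ whenever n > (14/3)/ϵ.
Take K = (14/3)/ϵ. If n > K then |(6n)/(3n + 7) − 2| ≤ (14/3)/n < ϵ.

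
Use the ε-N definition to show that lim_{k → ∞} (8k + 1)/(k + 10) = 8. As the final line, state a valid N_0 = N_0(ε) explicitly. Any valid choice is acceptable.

Let ε > 0. For k ≥ 1, |(8k + 1)/(k + 10) − 8| = |-79|/((k + 10)) = 79/((k + 10)).
Since k + 10 ≥ k for k ≥ 1, this is ≤ 79/(k) = 79/k.
So |(8k + 1)/(k + 10) − 8| < ε whenever k > 79/ε.
Take N_0 = 79/ε. If k > N_0 then |(8k + 1)/(k + 10) − 8| ≤ 79/k < ε.

N_0 = 79/ε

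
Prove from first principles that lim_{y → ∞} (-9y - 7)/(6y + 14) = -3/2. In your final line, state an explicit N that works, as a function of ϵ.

N = (7/3)/ϵ

Let ϵ > 0 be given. We seek N > 0 such that y > N implies |(-9y - 7)/(6y + 14) + 3/2| < ϵ.
(-9y - 7)/(6y + 14) + 3/2 = (6(-9y - 7) − (-9)(6y + 14)) / (6(6y + 14)) = 84/(6(6y + 14)).
For y > 0 we have 6y + 14 > 6y, so |(-9y - 7)/(6y + 14) + 3/2| = 84/(6(6y + 14)) < 84/(6·6y) = (7/3)/y.
Thus |(-9y - 7)/(6y + 14) + 3/2| < ϵ whenever y > (7/3)/ϵ.
Take N = (7/3)/ϵ. If y > N then |(-9y - 7)/(6y + 14) + 3/2| < (7/3)/y < ϵ.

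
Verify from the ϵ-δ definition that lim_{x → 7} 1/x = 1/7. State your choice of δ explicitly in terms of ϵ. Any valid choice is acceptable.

δ = min(7/2, (49/2)ϵ)

Let ϵ > 0 be given. We seek δ > 0 such that 0 < |x − 7| < δ implies |1/x − (1/7)| < ϵ.
|1/x − (1/7)| = |7 − x|/(7·|x|) = |x − 7|/(7|x|).
Require δ ≤ 7/2 so that |x| > 7 − 7/2 = 7/2, hence 7|x| > 49/2.
Then |1/x − (1/7)| < |x − 7|/(49/2), which is < ϵ when |x − 7| < (49/2)ϵ.
Take δ = min(7/2, (49/2)ϵ). Then 0 < |x − 7| < δ gives both |x − 7| < 7/2 and |x − 7| < (49/2)ϵ, so |1/x − (1/7)| < ϵ.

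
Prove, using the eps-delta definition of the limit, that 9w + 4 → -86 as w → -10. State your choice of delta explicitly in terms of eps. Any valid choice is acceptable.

delta = eps/9

Let eps > 0 be given. We need delta > 0 so that 0 < |w + 10| < delta implies |(9w + 4) + 86| < eps.
Since (9w + 4) + 86 = 9(w + 10), we have |(9w + 4) + 86| = 9|w + 10|.
So 9|w + 10| < eps exactly when |w + 10| < eps/9.
Choosing delta = eps/9 gives |(9w + 4) + 86| = 9|w + 10| < eps whenever |w + 10| < delta.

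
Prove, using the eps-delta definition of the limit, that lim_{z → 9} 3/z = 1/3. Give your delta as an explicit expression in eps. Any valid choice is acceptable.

Suppose eps > 0. We seek delta > 0 such that 0 < |z − 9| < delta implies |3/z − (1/3)| < eps.
|3/z − (1/3)| = 3·|9 − z|/(9·|z|) = 3|z − 9|/(9|z|).
Restrict delta ≤ 9/2. Then |z − 9| < 9/2 gives |z| > 9/2, so 9|z| > 81/2.
Then |3/z − (1/3)| < 3|z − 9|/(81/2), which is < eps when |z − 9| < (27/2)eps.
Take delta = min(9/2, (27/2)eps). Then 0 < |z − 9| < delta gives both |z − 9| < 9/2 and |z − 9| < (27/2)eps, so |3/z − (1/3)| < eps.

delta = min(9/2, (27/2)eps)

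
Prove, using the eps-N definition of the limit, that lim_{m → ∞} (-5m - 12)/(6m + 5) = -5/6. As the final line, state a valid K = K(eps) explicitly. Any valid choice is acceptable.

K = (47/36)/eps

Suppose eps > 0. For m ≥ 1, |(-5m - 12)/(6m + 5) + 5/6| = |-47|/(6(6m + 5)) = 47/(6(6m + 5)).
Since 6m + 5 ≥ 6m for m ≥ 1, this is ≤ 47/(6·6m) = (47/36)/m.
So |(-5m - 12)/(6m + 5) + 5/6| < eps whenever m > (47/36)/eps.
Take K = (47/36)/eps. If m > K then |(-5m - 12)/(6m + 5) + 5/6| ≤ (47/36)/m < eps.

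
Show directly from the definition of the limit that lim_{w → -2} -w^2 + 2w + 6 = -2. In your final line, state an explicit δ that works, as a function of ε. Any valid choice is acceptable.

δ = min(1, ε/7)

Suppose ε > 0. We want δ > 0 such that 0 < |w + 2| < δ implies |(-w^2 + 2w + 6) + 2| < ε.
(-w^2 + 2w + 6) + 2 = -w^2 + 2w + 8 = (w + 2)(-w + 4).
So |(-w^2 + 2w + 6) + 2| = |w + 2|·|-w + 4|.
Assume first that |w + 2| < 1, so |w| < 3. Then |-w + 4| ≤ 3 + 4 = 7.
Hence |(-w^2 + 2w + 6) + 2| ≤ 7|w + 2| < ε provided |w + 2| < ε/7.
Choosing δ = min(1, ε/7) ensures both conditions, hence |(-w^2 + 2w + 6) + 2| < ε.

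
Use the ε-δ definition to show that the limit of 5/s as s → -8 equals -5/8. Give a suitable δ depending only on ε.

Let ε > 0 be given. We seek δ > 0 such that 0 < |s + 8| < δ implies |5/s + 5/8| < ε.
|5/s + 5/8| = 5·|-8 − s|/(8·|s|) = 5|s + 8|/(8|s|).
Require δ ≤ 4 so that |s| > 8 − 4 = 4, hence 8|s| > 32.
Then |5/s + 5/8| < 5|s + 8|/32, which is < ε when |s + 8| < (32/5)ε.
Take δ = min(4, (32/5)ε). Then 0 < |s + 8| < δ gives both |s + 8| < 4 and |s + 8| < (32/5)ε, so |5/s + 5/8| < ε.

δ = min(4, (32/5)ε)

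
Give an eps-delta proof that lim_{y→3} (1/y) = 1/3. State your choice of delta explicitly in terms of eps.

Suppose eps > 0. We seek delta > 0 such that 0 < |y − 3| < delta implies |1/y − (1/3)| < eps.
|1/y − (1/3)| = |3 − y|/(3·|y|) = |y − 3|/(3|y|).
Require delta ≤ 3/2 so that |y| > 3 − 3/2 = 3/2, hence 3|y| > 9/2.
Then |1/y − (1/3)| < |y − 3|/(9/2), which is < eps when |y − 3| < (9/2)eps.
Take delta = min(3/2, (9/2)eps). Then 0 < |y − 3| < delta gives both |y − 3| < 3/2 and |y − 3| < (9/2)eps, so |1/y − (1/3)| < eps.

delta = min(3/2, (9/2)eps)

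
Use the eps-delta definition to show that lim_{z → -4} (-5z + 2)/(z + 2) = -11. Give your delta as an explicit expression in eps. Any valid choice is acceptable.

delta = min(1, (1/6)eps)

Suppose eps > 0. We want delta > 0 with 0 < |z + 4| < delta ⇒ |(-5z + 2)/(z + 2) + 11| < eps.
Combining over a common denominator, (-5z + 2)/(z + 2) + 11 = [(-5z + 2)·(-2) − 22·(z + 2)] / [(-2)·(z + 2)] = -12(z + 4) / ((-2)(z + 2)).
So |(-5z + 2)/(z + 2) + 11| = 12|z + 4| / (2·|z + 2|).
Require delta ≤ 1, so |z + 2| ≥ |-2| − |z + 4| > 2 − 1 = 1.
Hence |(-5z + 2)/(z + 2) + 11| < 12|z + 4|/(2·1) = 6|z + 4|, which is < eps once |z + 4| < (1/6)eps.
Take delta = min(1, (1/6)eps). Then 0 < |z + 4| < delta forces both bounds, so |(-5z + 2)/(z + 2) + 11| < eps.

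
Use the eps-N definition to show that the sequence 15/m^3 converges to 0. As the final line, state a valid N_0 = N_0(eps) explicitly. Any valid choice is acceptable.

N_0 = (15/eps)^{1/3}

Fix eps > 0. For m ≥ 1, |15/m^3 − 0| = 15/m^3.
15/m^3 < eps ⇔ m^3 > 15/eps ⇔ m > (15/eps)^{1/3}.
Take N_0 = (15/eps)^{1/3}. Then m > N_0 implies 15/m^3 < eps.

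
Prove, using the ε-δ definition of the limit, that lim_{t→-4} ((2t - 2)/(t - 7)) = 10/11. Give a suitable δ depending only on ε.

δ = min(11/2, (121/24)ε)

Fix ε > 0. We want δ > 0 with 0 < |t + 4| < δ ⇒ |(2t - 2)/(t - 7) − (10/11)| < ε.
Combining over a common denominator, (2t - 2)/(t - 7) − (10/11) = [(2t - 2)·(-11) − (-10)·(t - 7)] / [(-11)·(t - 7)] = -12(t + 4) / ((-11)(t - 7)).
So |(2t - 2)/(t - 7) − (10/11)| = 12|t + 4| / (11·|t − 7|).
Restrict δ ≤ 11/2. Then |t + 4| < 11/2 gives |t − 7| = |(t + 4) + (-11)| ≥ 11 − 11/2 = 11/2.
Hence |(2t - 2)/(t - 7) − (10/11)| < 12|t + 4|/(11·(11/2)) = (24/121)|t + 4|, which is < ε once |t + 4| < (121/24)ε.
Take δ = min(11/2, (121/24)ε). Then 0 < |t + 4| < δ forces both bounds, so |(2t - 2)/(t - 7) − (10/11)| < ε.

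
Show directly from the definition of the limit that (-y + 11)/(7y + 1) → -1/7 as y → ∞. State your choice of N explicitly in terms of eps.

N = (78/49)/eps

Fix eps > 0. We seek N > 0 such that y > N implies |(-y + 11)/(7y + 1) + 1/7| < eps.
(-y + 11)/(7y + 1) + 1/7 = (7(-y + 11) − (-1)(7y + 1)) / (7(7y + 1)) = 78/(7(7y + 1)).
For y > 0 we have 7y + 1 > 7y, so |(-y + 11)/(7y + 1) + 1/7| = 78/(7(7y + 1)) < 78/(7·7y) = (78/49)/y.
Thus |(-y + 11)/(7y + 1) + 1/7| < eps whenever y > (78/49)/eps.
Take N = (78/49)/eps. If y > N then |(-y + 11)/(7y + 1) + 1/7| < (78/49)/y < eps.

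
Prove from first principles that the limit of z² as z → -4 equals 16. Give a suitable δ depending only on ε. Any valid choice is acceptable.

δ = min(1, ε/9)

Fix ε > 0. We seek δ > 0 with 0 < |z + 4| < δ ⇒ |z² − 16| < ε.
Factor: z² − 16 = (z + 4)(z - 4), so |z² − 16| = |z + 4|·|z - 4|.
Impose δ ≤ 1 so that |z| < 5; then |z - 4| ≤ 9.
Hence |z² − 16| ≤ 9|z + 4|, which is < ε once |z + 4| < ε/9.
Take δ = min(1, ε/9). If 0 < |z + 4| < δ then both bounds hold and |z² − 16| ≤ 9|z + 4| < 9·(ε/9) = ε.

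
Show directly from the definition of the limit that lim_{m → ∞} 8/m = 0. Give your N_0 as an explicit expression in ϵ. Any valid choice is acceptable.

N_0 = 8/ϵ

Fix ϵ > 0. For m ≥ 1, |8/m − 0| = 8/(m) ≤ 8/m.
We need 8/m < ϵ, i.e. m > 8/ϵ.
Take N_0 = 8/ϵ. If m > N_0 then |8/m| ≤ 8/m < ϵ.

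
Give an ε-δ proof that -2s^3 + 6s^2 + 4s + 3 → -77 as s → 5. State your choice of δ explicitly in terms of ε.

Let ε > 0 be given. We want δ > 0 such that 0 < |s − 5| < δ implies |(-2s^3 + 6s^2 + 4s + 3) + 77| < ε.
(-2s^3 + 6s^2 + 4s + 3) + 77 = -2s^3 + 6s^2 + 4s + 80 = (s − 5)(-2s^2 - 4s - 16).
So |(-2s^3 + 6s^2 + 4s + 3) + 77| = |s − 5|·|-2s^2 - 4s - 16|.
Assume first that |s − 5| < 1, so |s| < 6. Then |-2s^2 - 4s - 16| ≤ 2·6^2 + 4·6 + 16 = 112.
Hence |(-2s^3 + 6s^2 + 4s + 3) + 77| ≤ 112|s − 5| < ε provided |s − 5| < ε/112.
Choosing δ = min(1, ε/112) ensures both conditions, hence |(-2s^3 + 6s^2 + 4s + 3) + 77| < ε.

δ = min(1, ε/112)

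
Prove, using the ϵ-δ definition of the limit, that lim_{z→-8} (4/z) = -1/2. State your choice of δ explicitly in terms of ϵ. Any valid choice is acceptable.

δ = min(4, 8ϵ)

Let ϵ > 0 be given. We seek δ > 0 such that 0 < |z + 8| < δ implies |4/z + 1/2| < ϵ.
|4/z + 1/2| = 4·|-8 − z|/(8·|z|) = 4|z + 8|/(8|z|).
Restrict δ ≤ 4. Then |z + 8| < 4 gives |z| > 4, so 8|z| > 32.
Then |4/z + 1/2| < 4|z + 8|/32, which is < ϵ when |z + 8| < 8ϵ.
Take δ = min(4, 8ϵ). Then 0 < |z + 8| < δ gives both |z + 8| < 4 and |z + 8| < 8ϵ, so |4/z + 1/2| < ϵ.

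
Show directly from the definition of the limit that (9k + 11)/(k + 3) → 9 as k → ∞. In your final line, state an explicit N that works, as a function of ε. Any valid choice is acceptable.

N = 16/ε

Let ε > 0 be given. For k ≥ 1, |(9k + 11)/(k + 3) − 9| = |-16|/((k + 3)) = 16/((k + 3)).
Since k + 3 ≥ k for k ≥ 1, this is ≤ 16/(k) = 16/k.
So |(9k + 11)/(k + 3) − 9| < ε whenever k > 16/ε.
Take N = 16/ε. If k > N then |(9k + 11)/(k + 3) − 9| ≤ 16/k < ε.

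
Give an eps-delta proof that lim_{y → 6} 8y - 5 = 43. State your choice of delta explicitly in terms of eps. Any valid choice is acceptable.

delta = eps/8

Let eps > 0 be given. We need delta > 0 so that 0 < |y − 6| < delta implies |(8y - 5) − 43| < eps.
|(8y - 5) − 43| = |8y - 48| = 8|y − 6|.
Thus it suffices that |y − 6| < eps/8.
Take delta = eps/8. If 0 < |y − 6| < delta then |(8y - 5) − 43| = 8|y − 6| < 8·(eps/8) = eps.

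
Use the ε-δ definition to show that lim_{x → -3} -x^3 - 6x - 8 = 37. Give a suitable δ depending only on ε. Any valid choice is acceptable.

Fix ε > 0. We want δ > 0 such that 0 < |x + 3| < δ implies |(-x^3 - 6x - 8) − 37| < ε.
(-x^3 - 6x - 8) − 37 = -x^3 - 6x - 45 = (x + 3)(-x^2 + 3x - 15).
So |(-x^3 - 6x - 8) − 37| = |x + 3|·|-x^2 + 3x - 15|.
Assume first that |x + 3| < 2, so |x| < 5. Then |-x^2 + 3x - 15| ≤ 5^2 + 3·5 + 15 = 55.
Hence |(-x^3 - 6x - 8) − 37| ≤ 55|x + 3| < ε provided |x + 3| < ε/55.
Choosing δ = min(2, ε/55) ensures both conditions, hence |(-x^3 - 6x - 8) − 37| < ε.

δ = min(2, ε/55)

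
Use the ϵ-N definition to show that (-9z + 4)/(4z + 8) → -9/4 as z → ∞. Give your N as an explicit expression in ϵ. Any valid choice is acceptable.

N = (11/2)/ϵ

Let ϵ > 0. We seek N > 0 such that z > N implies |(-9z + 4)/(4z + 8) + 9/4| < ϵ.
(-9z + 4)/(4z + 8) + 9/4 = (4(-9z + 4) − (-9)(4z + 8)) / (4(4z + 8)) = 88/(4(4z + 8)).
For z > 0 we have 4z + 8 > 4z, so |(-9z + 4)/(4z + 8) + 9/4| = 88/(4(4z + 8)) < 88/(4·4z) = (11/2)/z.
Thus |(-9z + 4)/(4z + 8) + 9/4| < ϵ whenever z > (11/2)/ϵ.
Take N = (11/2)/ϵ. If z > N then |(-9z + 4)/(4z + 8) + 9/4| < (11/2)/z < ϵ.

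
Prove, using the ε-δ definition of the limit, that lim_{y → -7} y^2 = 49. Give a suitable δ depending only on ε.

δ = min(1, ε/15)

Fix ε > 0. We seek δ > 0 with 0 < |y + 7| < δ ⇒ |y^2 − 49| < ε.
Factor: y^2 − 49 = (y + 7)(y - 7), so |y^2 − 49| = |y + 7|·|y - 7|.
Restrict δ ≤ 1. Then |y + 7| < 1 gives |y| < 8, so by the triangle inequality |y - 7| ≤ 8 + 7 = 15.
Hence |y^2 − 49| ≤ 15|y + 7|, which is < ε once |y + 7| < ε/15.
Take δ = min(1, ε/15). If 0 < |y + 7| < δ then both bounds hold and |y^2 − 49| ≤ 15|y + 7| < 15·(ε/15) = ε.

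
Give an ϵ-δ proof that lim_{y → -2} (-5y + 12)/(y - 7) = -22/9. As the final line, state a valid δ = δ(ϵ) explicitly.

δ = min(9/2, (81/46)ϵ)

Let ϵ > 0 be given. We want δ > 0 with 0 < |y + 2| < δ ⇒ |(-5y + 12)/(y - 7) + 22/9| < ϵ.
Combining over a common denominator, (-5y + 12)/(y - 7) + 22/9 = [(-5y + 12)·(-9) − 22·(y - 7)] / [(-9)·(y - 7)] = 23(y + 2) / ((-9)(y - 7)).
So |(-5y + 12)/(y - 7) + 22/9| = 23|y + 2| / (9·|y − 7|).
Require δ ≤ 9/2, so |y − 7| ≥ |-9| − |y + 2| > 9 − 9/2 = 9/2.
Hence |(-5y + 12)/(y - 7) + 22/9| < 23|y + 2|/(9·(9/2)) = (46/81)|y + 2|, which is < ϵ once |y + 2| < (81/46)ϵ.
Take δ = min(9/2, (81/46)ϵ). Then 0 < |y + 2| < δ forces both bounds, so |(-5y + 12)/(y - 7) + 22/9| < ϵ.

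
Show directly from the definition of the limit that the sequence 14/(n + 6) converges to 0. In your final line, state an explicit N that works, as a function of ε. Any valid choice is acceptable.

Fix ε > 0. For n ≥ 1, |14/(n + 6) − 0| = 14/(n + 6) ≤ 14/n.
We need 14/n < ε, i.e. n > 14/ε.
Take N = 14/ε. If n > N then |14/(n + 6)| ≤ 14/n < ε.

N = 14/ε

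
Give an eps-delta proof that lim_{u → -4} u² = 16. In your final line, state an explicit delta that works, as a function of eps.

Let eps > 0 be given. We seek delta > 0 with 0 < |u + 4| < delta ⇒ |u² − 16| < eps.
Factor: u² − 16 = (u + 4)(u - 4), so |u² − 16| = |u + 4|·|u - 4|.
Restrict delta ≤ 1. Then |u + 4| < 1 gives |u| < 5, so by the triangle inequality |u - 4| ≤ 5 + 4 = 9.
Hence |u² − 16| ≤ 9|u + 4|, which is < eps once |u + 4| < eps/9.
Take delta = min(1, eps/9). If 0 < |u + 4| < delta then both bounds hold and |u² − 16| ≤ 9|u + 4| < 9·(eps/9) = eps.

delta = min(1, eps/9)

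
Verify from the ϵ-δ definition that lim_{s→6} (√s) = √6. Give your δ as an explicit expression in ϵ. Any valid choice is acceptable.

Fix ϵ > 0. We want δ > 0 such that 0 < |s − 6| < δ implies |√s − √6| < ϵ.
Rationalise: √s − √6 = (s − 6)/(√s + √6), so |√s − √6| = |s − 6|/(√s + √6).
Restrict δ ≤ 6 so that |s − 6| < 6 forces s > 0, and then √s + √6 > √6.
Hence |√s − √6| < |s − 6|/√6, which is < ϵ once |s − 6| < √6·ϵ.
Take δ = min(6, √6·ϵ). If 0 < |s − 6| < δ then s > 0 and |√s − √6| < |s − 6|/√6 < ϵ.

δ = min(6, √6·ϵ)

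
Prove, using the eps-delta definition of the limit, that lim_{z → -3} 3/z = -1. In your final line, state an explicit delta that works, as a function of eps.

delta = min(3/2, (3/2)eps)

Let eps > 0. We seek delta > 0 such that 0 < |z + 3| < delta implies |3/z + 1| < eps.
|3/z + 1| = 3·|-3 − z|/(3·|z|) = 3|z + 3|/(3|z|).
Restrict delta ≤ 3/2. Then |z + 3| < 3/2 gives |z| > 3/2, so 3|z| > 9/2.
Then |3/z + 1| < 3|z + 3|/(9/2), which is < eps when |z + 3| < (3/2)eps.
Take delta = min(3/2, (3/2)eps). Then 0 < |z + 3| < delta gives both |z + 3| < 3/2 and |z + 3| < (3/2)eps, so |3/z + 1| < eps.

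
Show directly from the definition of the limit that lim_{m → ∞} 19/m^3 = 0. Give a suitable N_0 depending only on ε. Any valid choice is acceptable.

N_0 = (19/ε)^{1/3}

Let ε > 0. For m ≥ 1, |19/m^3 − 0| = 19/m^3.
19/m^3 < ε ⇔ m^3 > 19/ε ⇔ m > (19/ε)^{1/3}.
Take N_0 = (19/ε)^{1/3}. Then m > N_0 implies 19/m^3 < ε.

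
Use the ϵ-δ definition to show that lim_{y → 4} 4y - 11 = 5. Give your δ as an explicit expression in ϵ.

Suppose ϵ > 0. We need δ > 0 so that 0 < |y − 4| < δ implies |(4y - 11) − 5| < ϵ.
|(4y - 11) − 5| = |4y - 16| = 4|y − 4|.
So 4|y − 4| < ϵ exactly when |y − 4| < ϵ/4.
Choosing δ = ϵ/4 gives |(4y - 11) − 5| = 4|y − 4| < ϵ whenever |y − 4| < δ.

δ = ϵ/4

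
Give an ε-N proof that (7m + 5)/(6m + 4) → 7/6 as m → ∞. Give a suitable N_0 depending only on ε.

N_0 = (1/18)/ε

Let ε > 0. For m ≥ 1, |(7m + 5)/(6m + 4) − (7/6)| = |2|/(6(6m + 4)) = 2/(6(6m + 4)).
Since 6m + 4 ≥ 6m for m ≥ 1, this is ≤ 2/(6·6m) = (1/18)/m.
So |(7m + 5)/(6m + 4) − (7/6)| < ε whenever m > (1/18)/ε.
Take N_0 = (1/18)/ε. If m > N_0 then |(7m + 5)/(6m + 4) − (7/6)| ≤ (1/18)/m < ε.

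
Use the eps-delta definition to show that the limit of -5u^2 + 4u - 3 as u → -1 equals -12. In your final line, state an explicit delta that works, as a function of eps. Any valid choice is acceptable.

Let eps > 0. We want delta > 0 such that 0 < |u + 1| < delta implies |(-5u^2 + 4u - 3) + 12| < eps.
(-5u^2 + 4u - 3) + 12 = -5u^2 + 4u + 9 = (u + 1)(-5u + 9).
So |(-5u^2 + 4u - 3) + 12| = |u + 1|·|-5u + 9|.
Require delta ≤ 1. Then |u + 1| < 1 gives |u| < 2, and by the triangle inequality |-5u + 9| ≤ 5·2 + 9 = 19.
Hence |(-5u^2 + 4u - 3) + 12| ≤ 19|u + 1| < eps provided |u + 1| < eps/19.
Take delta = min(1, eps/19). Then 0 < |u + 1| < delta gives both |u + 1| < 1 and |u + 1| < eps/19, so |(-5u^2 + 4u - 3) + 12| < eps.

delta = min(1, eps/19)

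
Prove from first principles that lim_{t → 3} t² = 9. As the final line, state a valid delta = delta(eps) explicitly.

Suppose eps > 0. We seek delta > 0 with 0 < |t − 3| < delta ⇒ |t² − 9| < eps.
Factor: t² − 9 = (t − 3)(t + 3), so |t² − 9| = |t − 3|·|t + 3|.
Restrict delta ≤ 1. Then |t − 3| < 1 gives |t| < 4, so by the triangle inequality |t + 3| ≤ 4 + 3 = 7.
Hence |t² − 9| ≤ 7|t − 3|, which is < eps once |t − 3| < eps/7.
Take delta = min(1, eps/7). If 0 < |t − 3| < delta then both bounds hold and |t² − 9| ≤ 7|t − 3| < 7·(eps/7) = eps.

delta = min(1, eps/7)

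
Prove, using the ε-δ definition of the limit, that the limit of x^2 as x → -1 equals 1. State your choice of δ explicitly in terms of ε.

δ = min(2, ε/4)

Let ε > 0 be given. We seek δ > 0 with 0 < |x + 1| < δ ⇒ |x^2 − 1| < ε.
Factor: x^2 − 1 = (x + 1)(x - 1), so |x^2 − 1| = |x + 1|·|x - 1|.
Restrict δ ≤ 2. Then |x + 1| < 2 gives |x| < 3, so by the triangle inequality |x - 1| ≤ 3 + 1 = 4.
Hence |x^2 − 1| ≤ 4|x + 1|, which is < ε once |x + 1| < ε/4.
Take δ = min(2, ε/4). If 0 < |x + 1| < δ then both bounds hold and |x^2 − 1| ≤ 4|x + 1| < 4·(ε/4) = ε.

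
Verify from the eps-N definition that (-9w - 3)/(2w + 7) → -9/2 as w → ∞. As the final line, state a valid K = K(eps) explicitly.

K = (57/4)/eps

Suppose eps > 0. We seek K > 0 such that w > K implies |(-9w - 3)/(2w + 7) + 9/2| < eps.
(-9w - 3)/(2w + 7) + 9/2 = (2(-9w - 3) − (-9)(2w + 7)) / (2(2w + 7)) = 57/(2(2w + 7)).
For w > 0 we have 2w + 7 > 2w, so |(-9w - 3)/(2w + 7) + 9/2| = 57/(2(2w + 7)) < 57/(2·2w) = (57/4)/w.
Thus |(-9w - 3)/(2w + 7) + 9/2| < eps whenever w > (57/4)/eps.
Take K = (57/4)/eps. If w > K then |(-9w - 3)/(2w + 7) + 9/2| < (57/4)/w < eps.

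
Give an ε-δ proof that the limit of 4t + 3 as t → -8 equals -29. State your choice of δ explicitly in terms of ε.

δ = ε/4

Fix ε > 0. We need δ > 0 so that 0 < |t + 8| < δ implies |(4t + 3) + 29| < ε.
Since (4t + 3) + 29 = 4(t + 8), we have |(4t + 3) + 29| = 4|t + 8|.
So 4|t + 8| < ε exactly when |t + 8| < ε/4.
Choosing δ = ε/4 gives |(4t + 3) + 29| = 4|t + 8| < ε whenever |t + 8| < δ.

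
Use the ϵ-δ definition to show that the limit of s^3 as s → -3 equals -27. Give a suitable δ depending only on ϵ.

δ = min(2, ϵ/49)

Suppose ϵ > 0. We seek δ > 0 with 0 < |s + 3| < δ ⇒ |s^3 + 27| < ϵ.
Factor: s^3 + 27 = (s + 3)(s^2 - 3s + 9), so |s^3 + 27| = |s + 3|·|s^2 - 3s + 9|.
Restrict δ ≤ 2. Then |s + 3| < 2 gives |s| < 5, so by the triangle inequality |s^2 - 3s + 9| ≤ 5^2 + 3·5 + 9 = 49.
Hence |s^3 + 27| ≤ 49|s + 3|, which is < ϵ once |s + 3| < ϵ/49.
Take δ = min(2, ϵ/49). If 0 < |s + 3| < δ then both bounds hold and |s^3 + 27| ≤ 49|s + 3| < 49·(ϵ/49) = ϵ.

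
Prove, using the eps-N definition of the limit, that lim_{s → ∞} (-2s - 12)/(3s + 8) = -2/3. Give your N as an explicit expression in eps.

N = (20/9)/eps

Fix eps > 0. We seek N > 0 such that s > N implies |(-2s - 12)/(3s + 8) + 2/3| < eps.
(-2s - 12)/(3s + 8) + 2/3 = (3(-2s - 12) − (-2)(3s + 8)) / (3(3s + 8)) = -20/(3(3s + 8)).
For s > 0 we have 3s + 8 > 3s, so |(-2s - 12)/(3s + 8) + 2/3| = 20/(3(3s + 8)) < 20/(3·3s) = (20/9)/s.
Thus |(-2s - 12)/(3s + 8) + 2/3| < eps whenever s > (20/9)/eps.
Take N = (20/9)/eps. If s > N then |(-2s - 12)/(3s + 8) + 2/3| < (20/9)/s < eps.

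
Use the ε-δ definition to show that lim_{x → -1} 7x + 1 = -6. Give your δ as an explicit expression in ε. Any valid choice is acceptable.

Let ε > 0 be given. We need δ > 0 so that 0 < |x + 1| < δ implies |(7x + 1) + 6| < ε.
|(7x + 1) + 6| = |7x + 7| = 7|x + 1|.
So 7|x + 1| < ε exactly when |x + 1| < ε/7.
Choosing δ = ε/7 gives |(7x + 1) + 6| = 7|x + 1| < ε whenever |x + 1| < δ.

δ = ε/7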